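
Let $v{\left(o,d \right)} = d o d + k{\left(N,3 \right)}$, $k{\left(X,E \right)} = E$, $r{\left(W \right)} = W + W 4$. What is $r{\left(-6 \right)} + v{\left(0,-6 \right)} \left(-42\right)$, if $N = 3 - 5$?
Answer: $-156$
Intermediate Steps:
$r{\left(W \right)} = 5 W$ ($r{\left(W \right)} = W + 4 W = 5 W$)
$N = -2$
$v{\left(o,d \right)} = 3 + o d^{2}$ ($v{\left(o,d \right)} = d o d + 3 = o d^{2} + 3 = 3 + o d^{2}$)
$r{\left(-6 \right)} + v{\left(0,-6 \right)} \left(-42\right) = 5 \left(-6\right) + \left(3 + 0 \left(-6\right)^{2}\right) \left(-42\right) = -30 + \left(3 + 0 \cdot 36\right) \left(-42\right) = -30 + \left(3 + 0\right) \left(-42\right) = -30 + 3 \left(-42\right) = -30 - 126 = -156$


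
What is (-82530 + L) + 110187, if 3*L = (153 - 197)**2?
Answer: 84907/3 ≈ 28302.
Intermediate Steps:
L = 1936/3 (L = (153 - 197)**2/3 = (1/3)*(-44)**2 = (1/3)*1936 = 1936/3 ≈ 645.33)
(-82530 + L) + 110187 = (-82530 + 1936/3) + 110187 = -245654/3 + 110187 = 84907/3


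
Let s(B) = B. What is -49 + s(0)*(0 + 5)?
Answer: -49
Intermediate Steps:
-49 + s(0)*(0 + 5) = -49 + 0*(0 + 5) = -49 + 0*5 = -49 + 0 = -49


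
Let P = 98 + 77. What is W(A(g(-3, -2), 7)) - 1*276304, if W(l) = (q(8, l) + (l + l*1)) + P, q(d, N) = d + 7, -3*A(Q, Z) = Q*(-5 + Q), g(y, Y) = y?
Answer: -276130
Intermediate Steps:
A(Q, Z) = -Q*(-5 + Q)/3
q(d, N) = 7 + d
P = 175
W(l) = 190 + 2*l (W(l) = ((7 + 8) + (l + l*1)) + 175 = (15 + (l + l)) + 175 = (15 + 2*l) + 175 = 190 + 2*l)
W(A(g(-3, -2), 7)) - 1*276304 = (190 + 2*((⅓)*(-3)*(5 - 1*(-3)))) - 1*276304 = (190 + 2*((⅓)*(-3)*(5 + 3))) - 276304 = (190 + 2*((⅓)*(-3)*8)) - 276304 = (190 + 2*(-8)) - 276304 = (190 - 16) - 276304 = 174 - 276304 = -276130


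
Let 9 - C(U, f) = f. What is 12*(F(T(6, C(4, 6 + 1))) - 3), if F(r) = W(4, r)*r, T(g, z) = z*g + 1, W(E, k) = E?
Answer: 588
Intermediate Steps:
C(U, f) = 9 - f
T(g, z) = 1 + g*z (T(g, z) = g*z + 1 = 1 + g*z)
F(r) = 4*r
12*(F(T(6, C(4, 6 + 1))) - 3) = 12*(4*(1 + 6*(9 - (6 + 1))) - 3) = 12*(4*(1 + 6*(9 - 1*7)) - 3) = 12*(4*(1 + 6*(9 - 7)) - 3) = 12*(4*(1 + 6*2) - 3) = 12*(4*(1 + 12) - 3) = 12*(4*13 - 3) = 12*(52 - 3) = 12*49 = 588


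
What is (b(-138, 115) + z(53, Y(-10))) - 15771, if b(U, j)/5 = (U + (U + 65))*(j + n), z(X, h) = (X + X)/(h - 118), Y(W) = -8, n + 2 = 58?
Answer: -12359141/63 ≈ -1.9618e+5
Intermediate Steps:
n = 56 (n = -2 + 58 = 56)
z(X, h) = 2*X/(-118 + h) (z(X, h) = (2*X)/(-118 + h) = 2*X/(-118 + h))
b(U, j) = 5*(56 + j)*(65 + 2*U) (b(U, j) = 5*((U + (U + 65))*(j + 56)) = 5*((U + (65 + U))*(56 + j)) = 5*((65 + 2*U)*(56 + j)) = 5*((56 + j)*(65 + 2*U)) = 5*(56 + j)*(65 + 2*U))
(b(-138, 115) + z(53, Y(-10))) - 15771 = ((18200 + 325*115 + 560*(-138) + 10*(-138)*115) + 2*53/(-118 - 8)) - 15771 = ((18200 + 37375 - 77280 - 158700) + 2*53/(-126)) - 15771 = (-180405 + 2*53*(-1/126)) - 15771 = (-180405 - 53/63) - 15771 = -11365568/63 - 15771 = -12359141/63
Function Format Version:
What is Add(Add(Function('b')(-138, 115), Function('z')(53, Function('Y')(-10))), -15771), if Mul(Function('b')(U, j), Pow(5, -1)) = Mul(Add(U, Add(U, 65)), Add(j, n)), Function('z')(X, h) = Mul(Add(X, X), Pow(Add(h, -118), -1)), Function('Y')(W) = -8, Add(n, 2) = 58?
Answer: Rational(-12359141, 63) ≈ -1.9618e+5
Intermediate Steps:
n = 56 (n = Add(-2, 58) = 56)
Function('z')(X, h) = Mul(2, X, Pow(Add(-118, h), -1)) (Function('z')(X, h) = Mul(Mul(2, X), Pow(Add(-118, h), -1)) = Mul(2, X, Pow(Add(-118, h), -1)))
Function('b')(U, j) = Mul(5, Add(56, j), Add(65, Mul(2, U))) (Function('b')(U, j) = Mul(5, Mul(Add(U, Add(U, 65)), Add(j, 56))) = Mul(5, Mul(Add(U, Add(65, U)), Add(56, j))) = Mul(5, Mul(Add(65, Mul(2, U)), Add(56, j))) = Mul(5, Mul(Add(56, j), Add(65, Mul(2, U)))) = Mul(5, Add(56, j), Add(65, Mul(2, U))))
Add(Add(Function('b')(-138, 115), Function('z')(53, Function('Y')(-10))), -15771) = Add(Add(Add(18200, Mul(325, 115), Mul(560, -138), Mul(10, -138, 115)), Mul(2, 53, Pow(Add(-118, -8), -1))), -15771) = Add(Add(Add(18200, 37375, -77280, -158700), Mul(2, 53, Pow(-126, -1))), -15771) = Add(Add(-180405, Mul(2, 53, Rational(-1, 126))), -15771) = Add(Add(-180405, Rational(-53, 63)), -15771) = Add(Rational(-11365568, 63), -15771) = Rational(-12359141, 63)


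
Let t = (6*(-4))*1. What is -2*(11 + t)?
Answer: 26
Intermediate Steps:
t = -24 (t = -24*1 = -24)
-2*(11 + t) = -2*(11 - 24) = -2*(-13) = 26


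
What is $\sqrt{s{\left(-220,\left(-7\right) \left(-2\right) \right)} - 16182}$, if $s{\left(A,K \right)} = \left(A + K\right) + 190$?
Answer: $i \sqrt{16198} \approx 127.27 i$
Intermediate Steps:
$s{\left(A,K \right)} = 190 + A + K$
$\sqrt{s{\left(-220,\left(-7\right) \left(-2\right) \right)} - 16182} = \sqrt{\left(190 - 220 - -14\right) - 16182} = \sqrt{\left(190 - 220 + 14\right) - 16182} = \sqrt{-16 - 16182} = \sqrt{-16198} = i \sqrt{16198}$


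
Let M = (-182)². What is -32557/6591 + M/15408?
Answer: -23609831/8462844 ≈ -2.7898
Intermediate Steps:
M = 33124
-32557/6591 + M/15408 = -32557/6591 + 33124/15408 = -32557*1/6591 + 33124*(1/15408) = -32557/6591 + 8281/3852 = -23609831/8462844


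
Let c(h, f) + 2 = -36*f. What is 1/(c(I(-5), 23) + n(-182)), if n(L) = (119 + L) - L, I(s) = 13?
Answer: -1/711 ≈ -0.0014065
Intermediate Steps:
c(h, f) = -2 - 36*f
n(L) = 119
1/(c(I(-5), 23) + n(-182)) = 1/((-2 - 36*23) + 119) = 1/((-2 - 828) + 119) = 1/(-830 + 119) = 1/(-711) = -1/711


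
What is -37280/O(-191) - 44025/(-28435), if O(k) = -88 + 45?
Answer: 212389975/244541 ≈ 868.53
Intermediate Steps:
O(k) = -43
-37280/O(-191) - 44025/(-28435) = -37280/(-43) - 44025/(-28435) = -37280*(-1/43) - 44025*(-1/28435) = 37280/43 + 8805/5687 = 212389975/244541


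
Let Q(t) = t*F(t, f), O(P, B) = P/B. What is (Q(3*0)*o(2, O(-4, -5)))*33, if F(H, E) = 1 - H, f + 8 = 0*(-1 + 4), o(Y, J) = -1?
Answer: 0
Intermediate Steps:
f = -8 (f = -8 + 0*(-1 + 4) = -8 + 0*3 = -8 + 0 = -8)
Q(t) = t*(1 - t)
(Q(3*0)*o(2, O(-4, -5)))*33 = (((3*0)*(1 - 3*0))*(-1))*33 = ((0*(1 - 1*0))*(-1))*33 = ((0*(1 + 0))*(-1))*33 = ((0*1)*(-1))*33 = (0*(-1))*33 = 0*33 = 0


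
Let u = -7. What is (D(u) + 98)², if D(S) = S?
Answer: 8281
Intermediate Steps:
(D(u) + 98)² = (-7 + 98)² = 91² = 8281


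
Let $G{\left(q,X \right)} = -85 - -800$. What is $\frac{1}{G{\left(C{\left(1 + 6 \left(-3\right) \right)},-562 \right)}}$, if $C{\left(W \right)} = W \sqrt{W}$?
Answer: $\frac{1}{715} \approx 0.0013986$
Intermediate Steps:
$C{\left(W \right)} = W^{\frac{3}{2}}$
$G{\left(q,X \right)} = 715$ ($G{\left(q,X \right)} = -85 + 800 = 715$)
$\frac{1}{G{\left(C{\left(1 + 6 \left(-3\right) \right)},-562 \right)}} = \frac{1}{715}$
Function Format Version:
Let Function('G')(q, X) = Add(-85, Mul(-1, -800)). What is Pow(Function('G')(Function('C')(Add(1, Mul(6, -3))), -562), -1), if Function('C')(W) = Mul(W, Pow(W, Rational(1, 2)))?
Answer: Rational(1, 715) ≈ 0.0013986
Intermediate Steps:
Function('C')(W) = Pow(W, Rational(3, 2))
Function('G')(q, X) = 715 (Function('G')(q, X) = Add(-85, 800) = 715)
Pow(Function('G')(Function('C')(Add(1, Mul(6, -3))), -562), -1) = Pow(715, -1) = Rational(1, 715)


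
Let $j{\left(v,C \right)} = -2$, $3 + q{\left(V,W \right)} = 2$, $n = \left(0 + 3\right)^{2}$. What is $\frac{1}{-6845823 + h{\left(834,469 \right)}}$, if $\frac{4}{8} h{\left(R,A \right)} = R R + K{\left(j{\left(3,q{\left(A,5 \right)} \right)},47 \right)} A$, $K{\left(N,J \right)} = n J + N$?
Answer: $- \frac{1}{5059813} \approx -1.9764 \cdot 10^{-7}$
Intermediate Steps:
$n = 9$ ($n = 3^{2} = 9$)
$q{\left(V,W \right)} = -1$ ($q{\left(V,W \right)} = -3 + 2 = -1$)
$K{\left(N,J \right)} = N + 9 J$ ($K{\left(N,J \right)} = 9 J + N = N + 9 J$)
$h{\left(R,A \right)} = 2 R^{2} + 842 A$ ($h{\left(R,A \right)} = 2 \left(R R + \left(-2 + 9 \cdot 47\right) A\right) = 2 \left(R^{2} + \left(-2 + 423\right) A\right) = 2 \left(R^{2} + 421 A\right) = 2 R^{2} + 842 A$)
$\frac{1}{-6845823 + h{\left(834,469 \right)}} = \frac{1}{-6845823 + \left(2 \cdot 834^{2} + 842 \cdot 469\right)} = \frac{1}{-6845823 + \left(2 \cdot 695556 + 394898\right)} = \frac{1}{-6845823 + \left(1391112 + 394898\right)} = \frac{1}{-6845823 + 1786010} = \frac{1}{-5059813} = - \frac{1}{5059813}$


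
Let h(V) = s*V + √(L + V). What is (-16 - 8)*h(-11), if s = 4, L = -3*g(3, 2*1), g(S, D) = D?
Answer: 1056 - 24*I*√17 ≈ 1056.0 - 98.955*I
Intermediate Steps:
L = -6 ≈ -6.0000
h(V) = √(-6 + V) + 4*V (h(V) = 4*V + √(-6 + V) = √(-6 + V) + 4*V)
(-16 - 8)*h(-11) = (-16 - 8)*(√(-6 - 11) + 4*(-11)) = -24*(√(-17) - 44) = -24*(I*√17 - 44) = -24*(-44 + I*√17) = 1056 - 24*I*√17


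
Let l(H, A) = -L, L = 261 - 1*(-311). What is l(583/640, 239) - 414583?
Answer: -415155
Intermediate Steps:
L = 572 (L = 261 + 311 = 572)
l(H, A) = -572 (l(H, A) = -1*572 = -572)
l(583/640, 239) - 414583 = -572 - 414583 = -415155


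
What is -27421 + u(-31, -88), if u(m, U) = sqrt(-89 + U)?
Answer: -27421 + I*sqrt(177) ≈ -27421.0 + 13.304*I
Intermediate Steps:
-27421 + u(-31, -88) = -27421 + sqrt(-89 - 88) = -27421 + sqrt(-177) = -27421 + I*sqrt(177)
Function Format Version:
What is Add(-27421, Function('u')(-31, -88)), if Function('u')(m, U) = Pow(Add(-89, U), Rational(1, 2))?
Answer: Add(-27421, Mul(I, Pow(177, Rational(1, 2)))) ≈ Add(-27421., Mul(13.304, I))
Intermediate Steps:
Add(-27421, Function('u')(-31, -88)) = Add(-27421, Pow(Add(-89, -88), Rational(1, 2))) = Add(-27421, Pow(-177, Rational(1, 2))) = Add(-27421, Mul(I, Pow(177, Rational(1, 2))))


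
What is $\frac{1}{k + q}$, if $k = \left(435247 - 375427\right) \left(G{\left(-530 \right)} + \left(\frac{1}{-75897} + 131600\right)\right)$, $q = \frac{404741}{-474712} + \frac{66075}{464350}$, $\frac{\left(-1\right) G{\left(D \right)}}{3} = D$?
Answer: $\frac{111534445052856}{888642414935675008420499} \approx 1.2551 \cdot 10^{-10}$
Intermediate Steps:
$G{\left(D \right)} = - 3 D$
$q = - \frac{3131497759}{4408650344}$ ($q = 404741 \left(- \frac{1}{474712}\right) + 66075 \cdot \frac{1}{464350} = - \frac{404741}{474712} + \frac{2643}{18574} = - \frac{3131497759}{4408650344} \approx -0.71031$)
$k = \frac{201567905294260}{25299}$ ($k = \left(435247 - 375427\right) \left(\left(-3\right) \left(-530\right) + \left(\frac{1}{-75897} + 131600\right)\right) = 59820 \left(1590 + \left(- \frac{1}{75897} + 131600\right)\right) = 59820 \left(1590 + \frac{9988045199}{75897}\right) = 59820 \cdot \frac{10108721429}{75897} = \frac{201567905294260}{25299} \approx 7.9674 \cdot 10^{9}$)
$\frac{1}{k + q} = \frac{1}{\frac{201567905294260}{25299} - \frac{3131497759}{4408650344}} = \frac{1}{\frac{888642414935675008420499}{111534445052856}} = \frac{111534445052856}{888642414935675008420499}$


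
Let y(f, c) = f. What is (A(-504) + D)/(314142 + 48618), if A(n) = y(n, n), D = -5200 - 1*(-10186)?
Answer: 747/60460 ≈ 0.012355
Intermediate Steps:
D = 4986 (D = -5200 + 10186 = 4986)
A(n) = n
(A(-504) + D)/(314142 + 48618) = (-504 + 4986)/(314142 + 48618) = 4482/362760 = 4482*(1/362760) = 747/60460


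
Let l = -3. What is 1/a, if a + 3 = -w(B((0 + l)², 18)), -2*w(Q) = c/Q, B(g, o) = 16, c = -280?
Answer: -4/47 ≈ -0.085106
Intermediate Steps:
w(Q) = 140/Q (w(Q) = -(-140)/Q = 140/Q)
a = -47/4 (a = -3 - 140/16 = -3 - 1*35/4 = -3 - 35/4 = -47/4 ≈ -11.750)
1/a = 1/(-47/4) = -4/47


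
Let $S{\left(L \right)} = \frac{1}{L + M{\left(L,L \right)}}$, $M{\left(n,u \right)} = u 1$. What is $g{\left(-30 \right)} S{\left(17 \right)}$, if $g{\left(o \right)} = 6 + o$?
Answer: $- \frac{12}{17} \approx -0.70588$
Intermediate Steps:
$M{\left(n,u \right)} = u$
$S{\left(L \right)} = \frac{1}{2 L}$ ($S{\left(L \right)} = \frac{1}{L + L} = \frac{1}{2 L}$)
$g{\left(-30 \right)} S{\left(17 \right)} = \left(6 - 30\right) \frac{1}{2 \cdot 17} = - 24 \cdot \frac{1}{2} \cdot \frac{1}{17} = \left(-24\right) \frac{1}{34} = - \frac{12}{17}$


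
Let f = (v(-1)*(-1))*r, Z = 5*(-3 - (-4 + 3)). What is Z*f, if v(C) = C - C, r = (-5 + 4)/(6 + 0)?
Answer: 0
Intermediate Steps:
r = -⅙ (r = -1/6 = -1*⅙ = -⅙ ≈ -0.16667)
v(C) = 0
Z = -10 (Z = 5*(-3 - 1*(-1)) = 5*(-3 + 1) = 5*(-2) = -10)
f = 0 (f = (0*(-1))*(-⅙) = 0*(-⅙) = 0)
Z*f = -10*0 = 0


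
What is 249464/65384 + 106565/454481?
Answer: 15043036768/3714473213 ≈ 4.0498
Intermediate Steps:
249464/65384 + 106565/454481 = 249464*(1/65384) + 106565*(1/454481) = 31183/8173 + 106565/454481 = 15043036768/3714473213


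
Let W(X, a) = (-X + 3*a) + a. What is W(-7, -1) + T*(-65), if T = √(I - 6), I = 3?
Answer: 3 - 65*I*√3 ≈ 3.0 - 112.58*I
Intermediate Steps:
W(X, a) = -X + 4*a
T = I*√3 (T = √(3 - 6) = √(-3) = I*√3 ≈ 1.732*I)
W(-7, -1) + T*(-65) = (-1*(-7) + 4*(-1)) + (I*√3)*(-65) = (7 - 4) - 65*I*√3 = 3 - 65*I*√3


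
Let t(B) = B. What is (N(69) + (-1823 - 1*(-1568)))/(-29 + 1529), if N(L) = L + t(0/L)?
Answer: -31/250 ≈ -0.12400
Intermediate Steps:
N(L) = L (N(L) = L + 0/L = L + 0 = L)
(N(69) + (-1823 - 1*(-1568)))/(-29 + 1529) = (69 + (-1823 - 1*(-1568)))/(-29 + 1529) = (69 + (-1823 + 1568))/1500 = (69 - 255)*(1/1500) = -186*1/1500 = -31/250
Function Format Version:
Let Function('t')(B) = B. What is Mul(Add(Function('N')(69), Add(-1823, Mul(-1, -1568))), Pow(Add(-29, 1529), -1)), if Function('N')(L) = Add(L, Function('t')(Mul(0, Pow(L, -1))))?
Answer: Rational(-31, 250) ≈ -0.12400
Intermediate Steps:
Function('N')(L) = L (Function('N')(L) = Add(L, Mul(0, Pow(L, -1))) = Add(L, 0) = L)
Mul(Add(Function('N')(69), Add(-1823, Mul(-1, -1568))), Pow(Add(-29, 1529), -1)) = Mul(Add(69, Add(-1823, Mul(-1, -1568))), Pow(Add(-29, 1529), -1)) = Mul(Add(69, Add(-1823, 1568)), Pow(1500, -1)) = Mul(Add(69, -255), Rational(1, 1500)) = Mul(-186, Rational(1, 1500)) = Rational(-31, 250)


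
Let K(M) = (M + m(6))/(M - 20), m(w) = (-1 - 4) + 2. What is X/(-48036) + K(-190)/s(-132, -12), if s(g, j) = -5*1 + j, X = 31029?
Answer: -20007413/28581420 ≈ -0.70002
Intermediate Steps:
m(w) = -3 (m(w) = -5 + 2 = -3)
s(g, j) = -5 + j
K(M) = (-3 + M)/(-20 + M) (K(M) = (M - 3)/(M - 20) = (-3 + M)/(-20 + M))
X/(-48036) + K(-190)/s(-132, -12) = 31029/(-48036) + ((-3 - 190)/(-20 - 190))/(-5 - 12) = 31029*(-1/48036) + (-193/(-210))/(-17) = -10343/16012 - 1/210*(-193)*(-1/17) = -10343/16012 + (193/210)*(-1/17) = -10343/16012 - 193/3570 = -20007413/28581420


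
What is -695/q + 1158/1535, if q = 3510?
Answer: 599551/1077570 ≈ 0.55639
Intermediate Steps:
-695/q + 1158/1535 = -695/3510 + 1158/1535 = -695*1/3510 + 1158*(1/1535) = -139/702 + 1158/1535 = 599551/1077570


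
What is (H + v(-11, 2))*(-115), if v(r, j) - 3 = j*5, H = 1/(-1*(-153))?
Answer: -228850/153 ≈ -1495.8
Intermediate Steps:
H = 1/153 ≈ 0.0065359
v(r, j) = 3 + 5*j (v(r, j) = 3 + j*5 = 3 + 5*j)
(H + v(-11, 2))*(-115) = (1/153 + (3 + 5*2))*(-115) = (1/153 + (3 + 10))*(-115) = (1/153 + 13)*(-115) = (1990/153)*(-115) = -228850/153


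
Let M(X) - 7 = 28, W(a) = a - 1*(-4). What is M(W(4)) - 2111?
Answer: -2076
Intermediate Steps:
W(a) = 4 + a (W(a) = a + 4 = 4 + a)
M(X) = 35 (M(X) = 7 + 28 = 35)
M(W(4)) - 2111 = 35 - 2111 = -2076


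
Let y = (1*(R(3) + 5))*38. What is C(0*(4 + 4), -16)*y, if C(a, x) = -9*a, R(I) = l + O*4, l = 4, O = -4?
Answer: 0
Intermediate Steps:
R(I) = -12 (R(I) = 4 - 4*4 = 4 - 16 = -12)
y = -266 (y = (1*(-12 + 5))*38 = (1*(-7))*38 = -7*38 = -266)
C(0*(4 + 4), -16)*y = -0*(4 + 4)*(-266) = -0*8*(-266) = -9*0*(-266) = 0*(-266) = 0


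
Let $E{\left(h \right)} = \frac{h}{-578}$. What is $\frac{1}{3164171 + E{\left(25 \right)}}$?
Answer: $\frac{578}{1828890813} \approx 3.1604 \cdot 10^{-7}$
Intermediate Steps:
$E{\left(h \right)} = - \frac{h}{578}$ ($E{\left(h \right)} = h \left(- \frac{1}{578}\right) = - \frac{h}{578}$)
$\frac{1}{3164171 + E{\left(25 \right)}} = \frac{1}{3164171 - \frac{25}{578}} = \frac{1}{\frac{1828890813}{578}} = \frac{578}{1828890813}$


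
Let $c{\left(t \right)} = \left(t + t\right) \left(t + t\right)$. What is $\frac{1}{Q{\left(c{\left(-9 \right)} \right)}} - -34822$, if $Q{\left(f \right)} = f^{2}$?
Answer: $\frac{3655474273}{104976} \approx 34822.0$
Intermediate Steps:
$c{\left(t \right)} = 4 t^{2}$ ($c{\left(t \right)} = 2 t 2 t = 4 t^{2}$)
$\frac{1}{Q{\left(c{\left(-9 \right)} \right)}} - -34822 = \frac{1}{\left(4 \left(-9\right)^{2}\right)^{2}} - -34822 = \frac{1}{\left(4 \cdot 81\right)^{2}} + 34822 = \frac{1}{324^{2}} + 34822 = \frac{1}{104976} + 34822 = \frac{3655474273}{104976}$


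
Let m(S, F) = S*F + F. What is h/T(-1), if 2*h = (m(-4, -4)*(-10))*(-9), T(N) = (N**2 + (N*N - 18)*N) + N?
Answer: 540/17 ≈ 31.765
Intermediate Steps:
T(N) = N + N**2 + N*(-18 + N**2) (T(N) = (N**2 + (N**2 - 18)*N) + N = (N**2 + (-18 + N**2)*N) + N = (N**2 + N*(-18 + N**2)) + N = N + N**2 + N*(-18 + N**2))
m(S, F) = F + F*S (m(S, F) = F*S + F = F + F*S)
h = 540 (h = ((-4*(1 - 4)*(-10))*(-9))/2 = ((-4*(-3)*(-10))*(-9))/2 = ((12*(-10))*(-9))/2 = (-120*(-9))/2 = (1/2)*1080 = 540)
h/T(-1) = 540/((-(-17 - 1 + (-1)**2))) = 540/((-(-17 - 1 + 1))) = 540/((-1*(-17))) = 540/17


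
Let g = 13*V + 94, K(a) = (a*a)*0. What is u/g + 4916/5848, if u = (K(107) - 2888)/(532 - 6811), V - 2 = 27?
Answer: 3638877917/4323731958 ≈ 0.84161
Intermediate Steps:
K(a) = 0 (K(a) = a²*0 = 0)
V = 29 (V = 2 + 27 = 29)
g = 471 (g = 13*29 + 94 = 377 + 94 = 471)
u = 2888/6279 (u = (0 - 2888)/(532 - 6811) = -2888/(-6279) = -2888*(-1/6279) = 2888/6279 ≈ 0.45995)
u/g + 4916/5848 = (2888/6279)/471 + 4916/5848 = (2888/6279)*(1/471) + 4916*(1/5848) = 2888/2957409 + 1229/1462 = 3638877917/4323731958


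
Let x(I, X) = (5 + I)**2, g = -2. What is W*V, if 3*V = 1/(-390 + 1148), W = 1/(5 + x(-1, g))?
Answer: 1/47754 ≈ 2.0941e-5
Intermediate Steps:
W = 1/21 (W = 1/(5 + (5 - 1)**2) = 1/(5 + 4**2) = 1/(5 + 16) = 1/21 ≈ 0.047619)
V = 1/2274 (V = 1/(3*(-390 + 1148)) = (1/3)/758 = (1/3)*(1/758) = 1/2274 ≈ 0.00043975)
W*V = (1/21)*(1/2274) = 1/47754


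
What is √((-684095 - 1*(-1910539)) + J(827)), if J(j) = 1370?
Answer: √1227814 ≈ 1108.1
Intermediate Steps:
√((-684095 - 1*(-1910539)) + J(827)) = √((-684095 - 1*(-1910539)) + 1370) = √((-684095 + 1910539) + 1370) = √(1226444 + 1370) = √1227814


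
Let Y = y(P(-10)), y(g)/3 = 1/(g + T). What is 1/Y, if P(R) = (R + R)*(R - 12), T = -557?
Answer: -39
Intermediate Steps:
P(R) = 2*R*(-12 + R) (P(R) = (2*R)*(-12 + R) = 2*R*(-12 + R))
y(g) = 3/(-557 + g) (y(g) = 3/(g - 557) = 3/(-557 + g))
Y = -1/39 (Y = 3/(-557 + 2*(-10)*(-12 - 10)) = 3/(-557 + 2*(-10)*(-22)) = 3/(-557 + 440) = 3/(-117) = 3*(-1/117) = -1/39 ≈ -0.025641)
1/Y = 1/(-1/39) = -39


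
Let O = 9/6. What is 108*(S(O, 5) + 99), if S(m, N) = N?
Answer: 11232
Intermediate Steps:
O = 3/2 (O = 9*(⅙) = 3/2 ≈ 1.5000)
108*(S(O, 5) + 99) = 108*(5 + 99) = 108*104 = 11232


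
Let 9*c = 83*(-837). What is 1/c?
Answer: -1/7719 ≈ -0.00012955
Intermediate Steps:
c = -7719 (c = (83*(-837))/9 = (1/9)*(-69471) = -7719)
1/c = 1/(-7719) = -1/7719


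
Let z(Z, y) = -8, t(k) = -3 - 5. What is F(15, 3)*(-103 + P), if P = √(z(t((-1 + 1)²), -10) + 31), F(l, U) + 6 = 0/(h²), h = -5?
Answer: 618 - 6*√23 ≈ 589.22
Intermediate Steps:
t(k) = -8
F(l, U) = -6 (F(l, U) = -6 + 0/((-5)²) = -6 + 0/25 = -6 + 0*(1/25) = -6 + 0 = -6)
P = √23 (P = √(-8 + 31) = √23 ≈ 4.7958)
F(15, 3)*(-103 + P) = -6*(-103 + √23) = 618 - 6*√23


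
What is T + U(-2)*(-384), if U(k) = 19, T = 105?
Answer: -7191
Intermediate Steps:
T + U(-2)*(-384) = 105 + 19*(-384) = 105 - 7296 = -7191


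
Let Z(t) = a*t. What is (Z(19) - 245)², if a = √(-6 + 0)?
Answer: 57859 - 9310*I*√6 ≈ 57859.0 - 22805.0*I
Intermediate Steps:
a = I*√6 (a = √(-6) = I*√6 ≈ 2.4495*I)
Z(t) = I*t*√6 (Z(t) = (I*√6)*t = I*t*√6)
(Z(19) - 245)² = (I*19*√6 - 245)² = (19*I*√6 - 245)² = (-245 + 19*I*√6)²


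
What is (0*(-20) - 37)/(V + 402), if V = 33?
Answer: -37/435 ≈ -0.085057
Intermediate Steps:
(0*(-20) - 37)/(V + 402) = (0*(-20) - 37)/(33 + 402) = (0 - 37)/435 = -37*1/435 = -37/435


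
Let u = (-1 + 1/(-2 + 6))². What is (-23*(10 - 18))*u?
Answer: 207/2 ≈ 103.50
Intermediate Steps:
u = 9/16 (u = (-1 + 1/4)² = (-1 + ¼)² = (-¾)² = 9/16 ≈ 0.56250)
(-23*(10 - 18))*u = -23*(10 - 18)*(9/16) = -23*(-8)*(9/16) = 184*(9/16) = 207/2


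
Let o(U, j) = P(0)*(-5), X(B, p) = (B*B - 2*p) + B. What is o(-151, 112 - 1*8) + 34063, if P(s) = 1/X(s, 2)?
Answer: 136257/4 ≈ 34064.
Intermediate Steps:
X(B, p) = B + B**2 - 2*p (X(B, p) = (B**2 - 2*p) + B = B + B**2 - 2*p)
P(s) = 1/(-4 + s + s**2) (P(s) = 1/(s + s**2 - 2*2) = 1/(s + s**2 - 4) = 1/(-4 + s + s**2))
o(U, j) = 5/4 (o(U, j) = -5/(-4 + 0 + 0**2) = -5/(-4 + 0 + 0) = -5/(-4) = -1/4*(-5) = 5/4)
o(-151, 112 - 1*8) + 34063 = 5/4 + 34063 = 136257/4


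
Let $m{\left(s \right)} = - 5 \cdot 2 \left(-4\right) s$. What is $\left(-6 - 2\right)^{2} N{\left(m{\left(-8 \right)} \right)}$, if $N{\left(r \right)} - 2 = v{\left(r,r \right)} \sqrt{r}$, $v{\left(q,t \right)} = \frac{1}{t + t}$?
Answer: $128 - \frac{4 i \sqrt{5}}{5} \approx 128.0 - 1.7889 i$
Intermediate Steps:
$v{\left(q,t \right)} = \frac{1}{2 t}$
$m{\left(s \right)} = 40 s$ ($m{\left(s \right)} = \left(-5\right) \left(-8\right) s = 40 s$)
$N{\left(r \right)} = 2 + \frac{1}{2 \sqrt{r}}$ ($N{\left(r \right)} = 2 + \frac{1}{2 r} \sqrt{r} = 2 + \frac{1}{2 \sqrt{r}}$)
$\left(-6 - 2\right)^{2} N{\left(m{\left(-8 \right)} \right)} = \left(-6 - 2\right)^{2} \left(2 + \frac{1}{2 \cdot 8 i \sqrt{5}}\right) = \left(-8\right)^{2} \left(2 + \frac{1}{2 \cdot 8 i \sqrt{5}}\right) = 64 \left(2 + \frac{\left(- \frac{1}{40}\right) i \sqrt{5}}{2}\right) = 64 \left(2 - \frac{i \sqrt{5}}{80}\right) = 128 - \frac{4 i \sqrt{5}}{5}$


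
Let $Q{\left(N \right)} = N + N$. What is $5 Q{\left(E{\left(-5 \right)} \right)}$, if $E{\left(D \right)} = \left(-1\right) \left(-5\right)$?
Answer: $50$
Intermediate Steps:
$E{\left(D \right)} = 5$
$Q{\left(N \right)} = 2 N$
$5 Q{\left(E{\left(-5 \right)} \right)} = 5 \cdot 2 \cdot 5 = 5 \cdot 10 = 50$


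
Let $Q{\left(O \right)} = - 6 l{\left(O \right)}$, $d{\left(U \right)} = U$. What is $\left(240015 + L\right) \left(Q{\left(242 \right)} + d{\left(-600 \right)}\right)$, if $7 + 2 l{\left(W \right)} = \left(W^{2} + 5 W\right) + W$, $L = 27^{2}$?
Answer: $-43484866488$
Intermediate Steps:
$L = 729$
$l{\left(W \right)} = - \frac{7}{2} + \frac{W^{2}}{2} + 3 W$ ($l{\left(W \right)} = - \frac{7}{2} + \frac{\left(W^{2} + 5 W\right) + W}{2} = - \frac{7}{2} + \frac{W^{2} + 6 W}{2} = - \frac{7}{2} + \left(\frac{W^{2}}{2} + 3 W\right) = - \frac{7}{2} + \frac{W^{2}}{2} + 3 W$)
$Q{\left(O \right)} = 21 - 18 O - 3 O^{2}$ ($Q{\left(O \right)} = - 6 \left(- \frac{7}{2} + \frac{O^{2}}{2} + 3 O\right) = 21 - 18 O - 3 O^{2}$)
$\left(240015 + L\right) \left(Q{\left(242 \right)} + d{\left(-600 \right)}\right) = \left(240015 + 729\right) \left(\left(21 - 4356 - 3 \cdot 242^{2}\right) - 600\right) = 240744 \left(\left(21 - 4356 - 175692\right) - 600\right) = 240744 \left(-180027 - 600\right) = 240744 \left(-180627\right) = -43484866488$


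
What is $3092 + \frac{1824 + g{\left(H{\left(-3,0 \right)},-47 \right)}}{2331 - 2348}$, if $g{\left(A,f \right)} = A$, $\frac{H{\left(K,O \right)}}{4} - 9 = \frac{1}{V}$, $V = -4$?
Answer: $\frac{50705}{17} \approx 2982.6$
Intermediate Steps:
$H{\left(K,O \right)} = 35$ ($H{\left(K,O \right)} = 36 + \frac{4}{-4} = 36 + 4 \left(- \frac{1}{4}\right) = 36 - 1 = 35$)
$3092 + \frac{1824 + g{\left(H{\left(-3,0 \right)},-47 \right)}}{2331 - 2348} = 3092 + \frac{1824 + 35}{2331 - 2348} = 3092 + \frac{1859}{-17} = 3092 + 1859 \left(- \frac{1}{17}\right) = 3092 - \frac{1859}{17} = \frac{50705}{17}$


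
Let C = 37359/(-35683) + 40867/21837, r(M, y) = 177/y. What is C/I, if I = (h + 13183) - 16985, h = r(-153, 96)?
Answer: -20558357696/94755792041955 ≈ -0.00021696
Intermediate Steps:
h = 59/32 (h = 177/96 = 177*(1/96) = 59/32 ≈ 1.8438)
I = -121605/32 (I = (59/32 + 13183) - 16985 = 421915/32 - 16985 = -121605/32 ≈ -3800.2)
C = 642448678/779209671 (C = 37359*(-1/35683) + 40867*(1/21837) = -37359/35683 + 40867/21837 = 642448678/779209671 ≈ 0.82449)
C/I = 642448678/(779209671*(-121605/32)) = (642448678/779209671)*(-32/121605) = -20558357696/94755792041955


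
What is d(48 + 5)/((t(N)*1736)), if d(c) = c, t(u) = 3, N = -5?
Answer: 53/5208 ≈ 0.010177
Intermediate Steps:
d(48 + 5)/((t(N)*1736)) = (48 + 5)/((3*1736)) = 53/5208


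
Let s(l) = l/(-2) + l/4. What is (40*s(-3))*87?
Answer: 2610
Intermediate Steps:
s(l) = -l/4 (s(l) = l*(-½) + l*(¼) = -l/2 + l/4 = -l/4)
(40*s(-3))*87 = (40*(-¼*(-3)))*87 = (40*(¾))*87 = 30*87 = 2610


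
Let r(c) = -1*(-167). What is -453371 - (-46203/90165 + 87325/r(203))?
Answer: -2278174903543/5019185 ≈ -4.5389e+5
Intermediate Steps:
r(c) = 167
-453371 - (-46203/90165 + 87325/r(203)) = -453371 - (-46203/90165 + 87325/167) = -453371 - (-46203*1/90165 + 87325*(1/167)) = -453371 - (-15401/30055 + 87325/167) = -453371 - 1*2621980908/5019185 = -453371 - 2621980908/5019185 = -2278174903543/5019185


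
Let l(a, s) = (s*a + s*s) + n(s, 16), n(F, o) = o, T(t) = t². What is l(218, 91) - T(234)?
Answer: -26621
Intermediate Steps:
l(a, s) = 16 + s² + a*s (l(a, s) = (s*a + s*s) + 16 = (a*s + s²) + 16 = (s² + a*s) + 16 = 16 + s² + a*s)
l(218, 91) - T(234) = (16 + 91² + 218*91) - 1*234² = (16 + 8281 + 19838) - 1*54756 = 28135 - 54756 = -26621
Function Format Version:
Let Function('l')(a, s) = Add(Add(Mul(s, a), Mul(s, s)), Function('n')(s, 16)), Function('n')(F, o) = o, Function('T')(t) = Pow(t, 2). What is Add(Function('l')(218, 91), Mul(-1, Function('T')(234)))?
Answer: -26621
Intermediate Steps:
Function('l')(a, s) = Add(16, Pow(s, 2), Mul(a, s)) (Function('l')(a, s) = Add(Add(Mul(s, a), Mul(s, s)), 16) = Add(Add(Mul(a, s), Pow(s, 2)), 16) = Add(Add(Pow(s, 2), Mul(a, s)), 16) = Add(16, Pow(s, 2), Mul(a, s)))
Add(Function('l')(218, 91), Mul(-1, Function('T')(234))) = Add(Add(16, Pow(91, 2), Mul(218, 91)), Mul(-1, Pow(234, 2))) = Add(Add(16, 8281, 19838), Mul(-1, 54756)) = Add(28135, -54756) = -26621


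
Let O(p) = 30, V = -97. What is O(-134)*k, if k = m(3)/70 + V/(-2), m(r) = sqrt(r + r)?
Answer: 1455 + 3*sqrt(6)/7 ≈ 1456.1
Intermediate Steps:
m(r) = sqrt(2)*sqrt(r) (m(r) = sqrt(2*r) = sqrt(2)*sqrt(r))
k = 97/2 + sqrt(6)/70 (k = (sqrt(2)*sqrt(3))/70 - 97/(-2) = sqrt(6)*(1/70) - 97*(-1/2) = sqrt(6)/70 + 97/2 = 97/2 + sqrt(6)/70 ≈ 48.535)
O(-134)*k = 30*(97/2 + sqrt(6)/70) = 1455 + 3*sqrt(6)/7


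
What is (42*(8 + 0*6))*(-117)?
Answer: -39312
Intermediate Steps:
(42*(8 + 0*6))*(-117) = (42*(8 + 0))*(-117) = (42*8)*(-117) = 336*(-117) = -39312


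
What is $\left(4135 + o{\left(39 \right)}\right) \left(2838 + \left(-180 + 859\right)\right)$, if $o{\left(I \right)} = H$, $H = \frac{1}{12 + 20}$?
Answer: $\frac{465372957}{32} \approx 1.4543 \cdot 10^{7}$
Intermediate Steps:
$H = \frac{1}{32} \approx 0.03125$
$o{\left(I \right)} = \frac{1}{32}$
$\left(4135 + o{\left(39 \right)}\right) \left(2838 + \left(-180 + 859\right)\right) = \left(4135 + \frac{1}{32}\right) \left(2838 + \left(-180 + 859\right)\right) = \frac{132321 \left(2838 + 679\right)}{32} = \frac{132321}{32} \cdot 3517 = \frac{465372957}{32}$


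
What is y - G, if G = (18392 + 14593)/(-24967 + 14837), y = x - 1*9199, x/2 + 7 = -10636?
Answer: -61756013/2026 ≈ -30482.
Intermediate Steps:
x = -21286 (x = -14 + 2*(-10636) = -14 - 21272 = -21286)
y = -30485 (y = -21286 - 1*9199 = -21286 - 9199 = -30485)
G = -6597/2026 (G = 32985/(-10130) = 32985*(-1/10130) = -6597/2026 ≈ -3.2562)
y - G = -30485 - 1*(-6597/2026) = -30485 + 6597/2026 = -61756013/2026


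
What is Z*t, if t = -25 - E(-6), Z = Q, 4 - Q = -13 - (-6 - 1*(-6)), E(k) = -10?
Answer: -255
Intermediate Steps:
Q = 17 (Q = 4 - (-13 - (-6 - 1*(-6))) = 4 - (-13 - (-6 + 6)) = 4 - (-13 - 1*0) = 4 - (-13 + 0) = 4 - 1*(-13) = 4 + 13 = 17)
Z = 17
t = -15 (t = -25 - 1*(-10) = -25 + 10 = -15)
Z*t = 17*(-15) = -255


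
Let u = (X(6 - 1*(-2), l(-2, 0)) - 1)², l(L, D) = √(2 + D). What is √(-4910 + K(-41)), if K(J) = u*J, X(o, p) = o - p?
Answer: √(-7001 + 574*√2) ≈ 78.672*I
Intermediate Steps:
u = (7 - √2)² (u = (((6 - 1*(-2)) - √(2 + 0)) - 1)² = (((6 + 2) - √2) - 1)² = ((8 - √2) - 1)² = (7 - √2)² ≈ 31.201)
K(J) = J*(7 - √2)² (K(J) = (7 - √2)²*J = J*(7 - √2)²)
√(-4910 + K(-41)) = √(-4910 - 41*(7 - √2)²)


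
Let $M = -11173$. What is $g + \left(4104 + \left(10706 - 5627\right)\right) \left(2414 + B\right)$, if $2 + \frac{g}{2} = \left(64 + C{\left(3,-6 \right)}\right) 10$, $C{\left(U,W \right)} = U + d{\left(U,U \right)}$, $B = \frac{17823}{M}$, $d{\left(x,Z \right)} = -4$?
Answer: $\frac{247530769505}{11173} \approx 2.2154 \cdot 10^{7}$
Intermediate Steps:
$B = - \frac{17823}{11173}$ ($B = \frac{17823}{-11173} = 17823 \left(- \frac{1}{11173}\right) = - \frac{17823}{11173} \approx -1.5952$)
$C{\left(U,W \right)} = -4 + U$ ($C{\left(U,W \right)} = U - 4 = -4 + U$)
$g = 1256$ ($g = -4 + 2 \left(64 + \left(-4 + 3\right)\right) 10 = -4 + 2 \left(64 - 1\right) 10 = -4 + 2 \cdot 63 \cdot 10 = -4 + 2 \cdot 630 = -4 + 1260 = 1256$)
$g + \left(4104 + \left(10706 - 5627\right)\right) \left(2414 + B\right) = 1256 + \left(4104 + \left(10706 - 5627\right)\right) \left(2414 - \frac{17823}{11173}\right) = 1256 + \left(4104 + 5079\right) \frac{26953799}{11173} = 1256 + 9183 \cdot \frac{26953799}{11173} = 1256 + \frac{247516736217}{11173} = \frac{247530769505}{11173}$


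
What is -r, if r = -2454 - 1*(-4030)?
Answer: -1576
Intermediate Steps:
r = 1576 (r = -2454 + 4030 = 1576)
-r = -1*1576 = -1576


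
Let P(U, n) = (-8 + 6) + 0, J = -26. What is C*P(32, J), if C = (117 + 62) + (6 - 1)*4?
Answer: -398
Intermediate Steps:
P(U, n) = -2 (P(U, n) = -2 + 0 = -2)
C = 199 (C = 179 + 5*4 = 179 + 20 = 199)
C*P(32, J) = 199*(-2) = -398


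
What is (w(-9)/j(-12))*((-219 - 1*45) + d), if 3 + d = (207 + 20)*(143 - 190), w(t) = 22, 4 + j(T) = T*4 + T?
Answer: 15037/4 ≈ 3759.3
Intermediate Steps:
j(T) = -4 + 5*T (j(T) = -4 + (T*4 + T) = -4 + (4*T + T) = -4 + 5*T)
d = -10672 (d = -3 + (207 + 20)*(143 - 190) = -3 + 227*(-47) = -3 - 10669 = -10672)
(w(-9)/j(-12))*((-219 - 1*45) + d) = (22/(-4 + 5*(-12)))*((-219 - 1*45) - 10672) = (22/(-4 - 60))*((-219 - 45) - 10672) = (22/(-64))*(-264 - 10672) = (22*(-1/64))*(-10936) = -11/32*(-10936) = 15037/4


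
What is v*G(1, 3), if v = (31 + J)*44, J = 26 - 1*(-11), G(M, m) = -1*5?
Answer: -14960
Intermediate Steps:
G(M, m) = -5
J = 37 (J = 26 + 11 = 37)
v = 2992 (v = (31 + 37)*44 = 68*44 = 2992)
v*G(1, 3) = 2992*(-5) = -14960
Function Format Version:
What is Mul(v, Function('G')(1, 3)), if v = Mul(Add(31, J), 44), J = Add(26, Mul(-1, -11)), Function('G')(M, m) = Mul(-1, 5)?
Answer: -14960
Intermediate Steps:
Function('G')(M, m) = -5
J = 37 (J = Add(26, 11) = 37)
v = 2992 (v = Mul(Add(31, 37), 44) = Mul(68, 44) = 2992)
Mul(v, Function('G')(1, 3)) = Mul(2992, -5) = -14960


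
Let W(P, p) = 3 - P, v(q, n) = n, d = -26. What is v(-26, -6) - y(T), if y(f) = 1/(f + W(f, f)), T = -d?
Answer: -19/3 ≈ -6.3333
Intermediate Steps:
T = 26 (T = -1*(-26) = 26)
y(f) = ⅓ (y(f) = 1/(f + (3 - f)) = 1/3 = ⅓)
v(-26, -6) - y(T) = -6 - 1*⅓ = -6 - ⅓ = -19/3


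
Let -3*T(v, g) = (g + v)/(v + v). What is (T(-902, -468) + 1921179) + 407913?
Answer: 6302522267/2706 ≈ 2.3291e+6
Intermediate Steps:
T(v, g) = -(g + v)/(6*v) (T(v, g) = -(g + v)/(3*(v + v)) = -(g + v)/(3*(2*v)) = -(g + v)*1/(2*v)/3 = -(g + v)/(6*v))
(T(-902, -468) + 1921179) + 407913 = ((⅙)*(-1*(-468) - 1*(-902))/(-902) + 1921179) + 407913 = ((⅙)*(-1/902)*(468 + 902) + 1921179) + 407913 = ((⅙)*(-1/902)*1370 + 1921179) + 407913 = (-685/2706 + 1921179) + 407913 = 5198709689/2706 + 407913 = 6302522267/2706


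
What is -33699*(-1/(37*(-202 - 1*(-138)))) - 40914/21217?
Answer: -811876035/50241856 ≈ -16.159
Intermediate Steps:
-33699*(-1/(37*(-202 - 1*(-138)))) - 40914/21217 = -33699*(-1/(37*(-202 + 138))) - 40914*1/21217 = -33699/((-64*(-37))) - 40914/21217 = -33699/2368 - 40914/21217 = -811876035/50241856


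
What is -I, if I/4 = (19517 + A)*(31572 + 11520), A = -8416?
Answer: -1913457168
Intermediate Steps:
I = 1913457168 (I = 4*((19517 - 8416)*(31572 + 11520)) = 4*(11101*43092) = 4*478364292 = 1913457168)
-I = -1*1913457168 = -1913457168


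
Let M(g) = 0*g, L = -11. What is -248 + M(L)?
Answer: -248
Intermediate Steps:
M(g) = 0
-248 + M(L) = -248 + 0 = -248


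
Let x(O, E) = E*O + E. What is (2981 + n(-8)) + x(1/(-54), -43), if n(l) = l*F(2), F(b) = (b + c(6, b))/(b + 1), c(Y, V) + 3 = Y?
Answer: 157975/54 ≈ 2925.5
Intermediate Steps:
x(O, E) = E + E*O
c(Y, V) = -3 + Y
F(b) = (3 + b)/(1 + b) (F(b) = (b + (-3 + 6))/(b + 1) = (b + 3)/(1 + b) = (3 + b)/(1 + b))
n(l) = 5*l/3 (n(l) = l*((3 + 2)/(1 + 2)) = l*(5/3) = 5*l/3)
(2981 + n(-8)) + x(1/(-54), -43) = (2981 + (5/3)*(-8)) - 43*(1 + 1/(-54)) = (2981 - 40/3) - 43*(1 - 1/54) = 8903/3 - 43*53/54 = 8903/3 - 2279/54 = 157975/54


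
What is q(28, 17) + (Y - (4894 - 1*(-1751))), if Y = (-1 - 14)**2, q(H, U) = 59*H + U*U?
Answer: -4479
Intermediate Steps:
q(H, U) = U**2 + 59*H (q(H, U) = 59*H + U**2 = U**2 + 59*H)
Y = 225 (Y = (-15)**2 = 225)
q(28, 17) + (Y - (4894 - 1*(-1751))) = (17**2 + 59*28) + (225 - (4894 - 1*(-1751))) = (289 + 1652) + (225 - (4894 + 1751)) = 1941 + (225 - 1*6645) = 1941 + (225 - 6645) = 1941 - 6420 = -4479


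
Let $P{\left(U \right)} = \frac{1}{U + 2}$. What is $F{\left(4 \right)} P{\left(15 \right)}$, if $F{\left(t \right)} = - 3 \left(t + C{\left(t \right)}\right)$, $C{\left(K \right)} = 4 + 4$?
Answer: $- \frac{36}{17} \approx -2.1176$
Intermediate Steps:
$C{\left(K \right)} = 8$
$P{\left(U \right)} = \frac{1}{2 + U}$
$F{\left(t \right)} = -24 - 3 t$ ($F{\left(t \right)} = - 3 \left(t + 8\right) = - 3 \left(8 + t\right) = -24 - 3 t$)
$F{\left(4 \right)} P{\left(15 \right)} = \frac{-24 - 12}{2 + 15} = \frac{-24 - 12}{17} = \left(-36\right) \frac{1}{17} = - \frac{36}{17}$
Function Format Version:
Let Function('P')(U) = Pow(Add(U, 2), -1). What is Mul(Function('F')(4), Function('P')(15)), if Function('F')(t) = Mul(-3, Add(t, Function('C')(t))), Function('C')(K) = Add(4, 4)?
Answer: Rational(-36, 17) ≈ -2.1176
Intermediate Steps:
Function('C')(K) = 8
Function('P')(U) = Pow(Add(2, U), -1)
Function('F')(t) = Add(-24, Mul(-3, t)) (Function('F')(t) = Mul(-3, Add(t, 8)) = Mul(-3, Add(8, t)) = Add(-24, Mul(-3, t)))
Mul(Function('F')(4), Function('P')(15)) = Mul(Add(-24, Mul(-3, 4)), Pow(Add(2, 15), -1)) = Mul(Add(-24, -12), Pow(17, -1)) = Mul(-36, Rational(1, 17)) = Rational(-36, 17)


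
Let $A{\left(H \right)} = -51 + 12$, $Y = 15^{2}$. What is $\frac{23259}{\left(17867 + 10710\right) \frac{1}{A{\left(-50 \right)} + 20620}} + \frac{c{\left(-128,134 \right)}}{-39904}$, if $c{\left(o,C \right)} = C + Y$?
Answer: $\frac{19101774326873}{1140336608} \approx 16751.0$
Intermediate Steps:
$Y = 225$
$A{\left(H \right)} = -39$
$c{\left(o,C \right)} = 225 + C$ ($c{\left(o,C \right)} = C + 225 = 225 + C$)
$\frac{23259}{\left(17867 + 10710\right) \frac{1}{A{\left(-50 \right)} + 20620}} + \frac{c{\left(-128,134 \right)}}{-39904} = \frac{23259}{\left(17867 + 10710\right) \frac{1}{-39 + 20620}} + \frac{225 + 134}{-39904} = \frac{23259}{28577 \cdot \frac{1}{20581}} + 359 \left(- \frac{1}{39904}\right) = \frac{23259}{28577 \cdot \frac{1}{20581}} - \frac{359}{39904} = \frac{23259}{\frac{28577}{20581}} - \frac{359}{39904} = 23259 \cdot \frac{20581}{28577} - \frac{359}{39904} = \frac{478693479}{28577} - \frac{359}{39904} = \frac{19101774326873}{1140336608}$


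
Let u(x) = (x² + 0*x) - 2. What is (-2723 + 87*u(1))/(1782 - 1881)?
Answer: 2810/99 ≈ 28.384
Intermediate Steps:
u(x) = -2 + x² (u(x) = (x² + 0) - 2 = x² - 2 = -2 + x²)
(-2723 + 87*u(1))/(1782 - 1881) = (-2723 + 87*(-2 + 1²))/(1782 - 1881) = (-2723 + 87*(-2 + 1))/(-99) = (-2723 + 87*(-1))*(-1/99) = (-2723 - 87)*(-1/99) = -2810*(-1/99) = 2810/99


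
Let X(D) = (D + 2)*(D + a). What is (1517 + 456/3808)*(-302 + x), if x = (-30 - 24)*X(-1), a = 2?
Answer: -64271261/119 ≈ -5.4010e+5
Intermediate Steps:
X(D) = (2 + D)² (X(D) = (D + 2)*(D + 2) = (2 + D)*(2 + D) = (2 + D)²)
x = -54 (x = (-30 - 24)*(4 + (-1)² + 4*(-1)) = -54*(4 + 1 - 4) = -54*1 = -54)
(1517 + 456/3808)*(-302 + x) = (1517 + 456/3808)*(-302 - 54) = (1517 + 456*(1/3808))*(-356) = (1517 + 57/476)*(-356) = (722149/476)*(-356) = -64271261/119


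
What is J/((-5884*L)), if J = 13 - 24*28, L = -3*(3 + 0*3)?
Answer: -659/52956 ≈ -0.012444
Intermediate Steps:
L = -9 (L = -3*(3 + 0) = -3*3 = -9)
J = -659 (J = 13 - 672 = -659)
J/((-5884*L)) = -659/((-5884*(-9))) = -659/52956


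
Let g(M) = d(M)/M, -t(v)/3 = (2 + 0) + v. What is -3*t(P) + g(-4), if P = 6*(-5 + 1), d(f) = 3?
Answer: -795/4 ≈ -198.75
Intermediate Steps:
P = -24 (P = 6*(-4) = -24)
t(v) = -6 - 3*v (t(v) = -3*((2 + 0) + v) = -3*(2 + v) = -6 - 3*v)
g(M) = 3/M
-3*t(P) + g(-4) = -3*(-6 - 3*(-24)) + 3/(-4) = -3*(-6 + 72) + 3*(-1/4) = -3*66 - 3/4 = -198 - 3/4 = -795/4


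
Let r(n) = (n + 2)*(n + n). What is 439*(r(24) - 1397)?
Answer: -65411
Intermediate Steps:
r(n) = 2*n*(2 + n) (r(n) = (2 + n)*(2*n) = 2*n*(2 + n))
439*(r(24) - 1397) = 439*(2*24*(2 + 24) - 1397) = 439*(2*24*26 - 1397) = 439*(1248 - 1397) = 439*(-149) = -65411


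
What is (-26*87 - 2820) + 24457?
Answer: 19375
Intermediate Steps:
(-26*87 - 2820) + 24457 = (-2262 - 2820) + 24457 = -5082 + 24457 = 19375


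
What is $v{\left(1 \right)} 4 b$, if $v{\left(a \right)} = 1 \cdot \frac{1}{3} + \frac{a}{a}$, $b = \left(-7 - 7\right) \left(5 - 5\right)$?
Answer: $0$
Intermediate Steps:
$b = 0$ ($b = \left(-14\right) 0 = 0$)
$v{\left(a \right)} = \frac{4}{3}$ ($v{\left(a \right)} = 1 \cdot \frac{1}{3} + 1 = \frac{1}{3} + 1 = \frac{4}{3}$)
$v{\left(1 \right)} 4 b = \frac{4}{3} \cdot 4 \cdot 0 = \frac{16}{3} \cdot 0 = 0$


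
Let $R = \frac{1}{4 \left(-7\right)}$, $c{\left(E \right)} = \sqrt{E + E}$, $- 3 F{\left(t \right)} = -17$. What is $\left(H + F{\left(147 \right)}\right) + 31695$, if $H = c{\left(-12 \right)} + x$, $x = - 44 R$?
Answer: $\frac{665747}{21} + 2 i \sqrt{6} \approx 31702.0 + 4.899 i$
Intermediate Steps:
$F{\left(t \right)} = \frac{17}{3}$ ($F{\left(t \right)} = \left(- \frac{1}{3}\right) \left(-17\right) = \frac{17}{3}$)
$c{\left(E \right)} = \sqrt{2} \sqrt{E}$ ($c{\left(E \right)} = \sqrt{2 E} = \sqrt{2} \sqrt{E}$)
$R = - \frac{1}{28}$ ($R = \frac{1}{-28} = - \frac{1}{28} \approx -0.035714$)
$x = \frac{11}{7}$ ($x = \left(-44\right) \left(- \frac{1}{28}\right) = \frac{11}{7} \approx 1.5714$)
$H = \frac{11}{7} + 2 i \sqrt{6}$ ($H = \sqrt{2} \sqrt{-12} + \frac{11}{7} = \sqrt{2} \cdot 2 i \sqrt{3} + \frac{11}{7} = 2 i \sqrt{6} + \frac{11}{7} = \frac{11}{7} + 2 i \sqrt{6} \approx 1.5714 + 4.899 i$)
$\left(H + F{\left(147 \right)}\right) + 31695 = \left(\left(\frac{11}{7} + 2 i \sqrt{6}\right) + \frac{17}{3}\right) + 31695 = \left(\frac{152}{21} + 2 i \sqrt{6}\right) + 31695 = \frac{665747}{21} + 2 i \sqrt{6}$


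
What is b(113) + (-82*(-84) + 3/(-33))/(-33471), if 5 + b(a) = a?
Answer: 39687781/368181 ≈ 107.79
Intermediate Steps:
b(a) = -5 + a
b(113) + (-82*(-84) + 3/(-33))/(-33471) = (-5 + 113) + (-82*(-84) + 3/(-33))/(-33471) = 108 + (6888 + 3*(-1/33))*(-1/33471) = 108 + (6888 - 1/11)*(-1/33471) = 108 + (75767/11)*(-1/33471) = 108 - 75767/368181 = 39687781/368181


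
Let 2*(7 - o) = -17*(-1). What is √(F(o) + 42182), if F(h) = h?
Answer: √168722/2 ≈ 205.38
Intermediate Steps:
o = -3/2 (o = 7 - (-17)*(-1)/2 = 7 - ½*17 = 7 - 17/2 = -3/2 ≈ -1.5000)
√(F(o) + 42182) = √(-3/2 + 42182) = √(84361/2) = √168722/2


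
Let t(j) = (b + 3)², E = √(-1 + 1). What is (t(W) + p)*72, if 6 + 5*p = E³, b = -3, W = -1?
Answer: -432/5 ≈ -86.400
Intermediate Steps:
E = 0 (E = √0 = 0)
t(j) = 0 (t(j) = (-3 + 3)² = 0² = 0)
p = -6/5 (p = -6/5 + (⅕)*0³ = -6/5 + (⅕)*0 = -6/5 + 0 = -6/5 ≈ -1.2000)
(t(W) + p)*72 = (0 - 6/5)*72 = -6/5*72 = -432/5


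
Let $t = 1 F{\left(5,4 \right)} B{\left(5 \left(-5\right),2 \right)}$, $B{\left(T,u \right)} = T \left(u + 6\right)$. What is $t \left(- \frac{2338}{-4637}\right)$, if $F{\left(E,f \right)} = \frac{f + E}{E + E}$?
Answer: $- \frac{420840}{4637} \approx -90.757$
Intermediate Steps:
$B{\left(T,u \right)} = T \left(6 + u\right)$
$F{\left(E,f \right)} = \frac{E + f}{2 E}$
$t = -180$ ($t = 1 \frac{5 + 4}{2 \cdot 5} \cdot 5 \left(-5\right) \left(6 + 2\right) = 1 \cdot \frac{1}{2} \cdot \frac{1}{5} \cdot 9 \left(\left(-25\right) 8\right) = 1 \cdot \frac{9}{10} \left(-200\right) = \frac{9}{10} \left(-200\right) = -180$)
$t \left(- \frac{2338}{-4637}\right) = - 180 \left(- \frac{2338}{-4637}\right) = - 180 \left(\left(-2338\right) \left(- \frac{1}{4637}\right)\right) = \left(-180\right) \frac{2338}{4637} = - \frac{420840}{4637}$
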